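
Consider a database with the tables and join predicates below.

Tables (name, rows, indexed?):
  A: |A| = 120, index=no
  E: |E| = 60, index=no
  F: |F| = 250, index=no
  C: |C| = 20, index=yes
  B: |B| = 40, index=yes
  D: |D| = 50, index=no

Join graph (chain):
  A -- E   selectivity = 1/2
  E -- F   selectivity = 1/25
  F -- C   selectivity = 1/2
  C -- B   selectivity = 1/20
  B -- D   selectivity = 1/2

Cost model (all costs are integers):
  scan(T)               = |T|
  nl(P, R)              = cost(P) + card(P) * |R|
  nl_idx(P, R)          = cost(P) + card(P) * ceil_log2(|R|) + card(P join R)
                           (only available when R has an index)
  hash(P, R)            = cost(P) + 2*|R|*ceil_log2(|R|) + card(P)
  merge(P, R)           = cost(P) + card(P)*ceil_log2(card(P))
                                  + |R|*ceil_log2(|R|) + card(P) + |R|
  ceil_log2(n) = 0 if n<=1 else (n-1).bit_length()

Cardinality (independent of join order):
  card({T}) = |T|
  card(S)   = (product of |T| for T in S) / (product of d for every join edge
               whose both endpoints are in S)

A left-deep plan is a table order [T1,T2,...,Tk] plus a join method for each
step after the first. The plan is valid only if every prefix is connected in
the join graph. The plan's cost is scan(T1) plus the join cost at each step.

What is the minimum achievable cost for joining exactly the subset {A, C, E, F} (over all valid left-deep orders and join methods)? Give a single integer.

Selinger DP over subsets of {A,C,E,F}:
  {A}: scan cost=120, card=120
  {E}: scan cost=60, card=60
  {F}: scan cost=250, card=250
  {C}: scan cost=20, card=20
  {AE}: card=3600; try (E,hash)→960, (A,merge)→1440, (E,merge)→1500, (A,hash)→1800, (A,nl)→7260, (E,nl)→7320; best=960 via (E,hash)
  {EF}: card=600; try (E,hash)→1220, (F,merge)→2730, (E,merge)→2920, (F,hash)→4120, (F,nl)→15060, (E,nl)→15250; best=1220 via (E,hash)
  {CF}: card=2500; try (C,hash)→700, (F,merge)→2390, (C,merge)→2620, (C,nl_idx)→4000, (F,hash)→4040, (F,nl)→5020 …(+1); best=700 via (C,hash)
  {AEF}: card=36000; try (A,hash)→3500, (F,hash)→8560, (A,merge)→8780, (F,merge)→50010, (A,nl)→73220, (F,nl)→900960; best=3500 via (A,hash)
  {CEF}: card=6000; try (C,hash)→2020, (E,hash)→3920, (C,merge)→7940, (C,nl_idx)→10220, (C,nl)→13220, (E,merge)→33620 …(+1); best=2020 via (C,hash)
  {ACEF}: card=360000; try (A,hash)→9700, (C,hash)→39700, (A,merge)→86980, (C,nl_idx)→543500, (C,merge)→615620, (A,nl)→722020 …(+1); best=9700 via (A,hash)

9700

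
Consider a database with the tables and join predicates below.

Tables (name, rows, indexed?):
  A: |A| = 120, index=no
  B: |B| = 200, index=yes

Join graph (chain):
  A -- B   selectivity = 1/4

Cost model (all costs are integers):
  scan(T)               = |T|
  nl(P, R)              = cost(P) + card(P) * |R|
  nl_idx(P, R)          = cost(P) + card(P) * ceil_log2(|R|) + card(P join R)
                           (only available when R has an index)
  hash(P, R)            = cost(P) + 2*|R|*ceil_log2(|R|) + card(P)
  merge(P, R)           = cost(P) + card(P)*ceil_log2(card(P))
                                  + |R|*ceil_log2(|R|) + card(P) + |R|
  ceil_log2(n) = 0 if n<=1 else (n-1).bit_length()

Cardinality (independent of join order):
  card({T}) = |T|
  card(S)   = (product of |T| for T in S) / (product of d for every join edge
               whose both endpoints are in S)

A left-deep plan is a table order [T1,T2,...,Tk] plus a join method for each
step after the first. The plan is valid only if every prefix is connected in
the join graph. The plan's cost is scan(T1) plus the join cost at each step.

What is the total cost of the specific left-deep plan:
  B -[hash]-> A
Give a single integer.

2080

step 1: scan B: cost=200, card=200
step 2: join A via hash
    card(P join A) = 200*120/(4) = 6000
    cost = 200 + 2*120*7 + 200 = 2080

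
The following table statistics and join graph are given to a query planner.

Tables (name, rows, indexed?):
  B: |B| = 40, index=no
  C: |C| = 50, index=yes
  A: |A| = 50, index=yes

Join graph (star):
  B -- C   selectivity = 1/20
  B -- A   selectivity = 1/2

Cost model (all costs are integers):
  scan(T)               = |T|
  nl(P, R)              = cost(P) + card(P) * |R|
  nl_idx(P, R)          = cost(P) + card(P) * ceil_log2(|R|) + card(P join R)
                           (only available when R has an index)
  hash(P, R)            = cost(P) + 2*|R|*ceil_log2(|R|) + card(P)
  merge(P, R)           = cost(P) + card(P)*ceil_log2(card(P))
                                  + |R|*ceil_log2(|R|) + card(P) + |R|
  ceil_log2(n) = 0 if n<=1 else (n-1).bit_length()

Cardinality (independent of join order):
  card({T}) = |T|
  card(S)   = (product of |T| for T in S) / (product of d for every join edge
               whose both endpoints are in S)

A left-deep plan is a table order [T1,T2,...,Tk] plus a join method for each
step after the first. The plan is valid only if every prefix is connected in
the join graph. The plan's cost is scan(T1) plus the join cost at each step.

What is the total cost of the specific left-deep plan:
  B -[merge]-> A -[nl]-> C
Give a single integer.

step 1: scan B: cost=40, card=40
step 2: join A via merge
    card(P join A) = 40*50/(2) = 1000
    cost = 40 + 40*6 + 50*6 + 40 + 50 = 670
step 3: join C via nl
    card(P join C) = 1000*50/(20) = 2500
    cost = 670 + 1000*50 = 50670

50670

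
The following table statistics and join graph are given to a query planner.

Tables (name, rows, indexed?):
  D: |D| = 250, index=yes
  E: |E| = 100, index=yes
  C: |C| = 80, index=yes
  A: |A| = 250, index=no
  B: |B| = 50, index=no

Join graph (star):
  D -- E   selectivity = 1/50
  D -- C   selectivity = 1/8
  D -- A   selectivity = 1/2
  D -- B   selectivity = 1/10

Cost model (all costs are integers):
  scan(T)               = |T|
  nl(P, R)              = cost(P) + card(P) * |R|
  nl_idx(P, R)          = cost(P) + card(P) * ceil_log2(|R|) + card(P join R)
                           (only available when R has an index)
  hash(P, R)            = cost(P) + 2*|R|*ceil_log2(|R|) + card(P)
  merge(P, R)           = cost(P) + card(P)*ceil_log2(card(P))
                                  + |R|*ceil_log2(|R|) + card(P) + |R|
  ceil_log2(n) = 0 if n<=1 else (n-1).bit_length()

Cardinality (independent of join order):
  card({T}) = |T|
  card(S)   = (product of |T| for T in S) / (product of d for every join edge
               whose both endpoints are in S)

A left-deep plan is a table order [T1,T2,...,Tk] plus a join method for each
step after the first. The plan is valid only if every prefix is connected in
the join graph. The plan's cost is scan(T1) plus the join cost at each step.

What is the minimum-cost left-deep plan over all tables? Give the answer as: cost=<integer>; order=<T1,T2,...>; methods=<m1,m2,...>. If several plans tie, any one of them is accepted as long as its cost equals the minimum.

cost=35120; order=E,D,B,C,A; methods=nl_idx,hash,hash,hash

Selinger DP (subsets sized 1..n):
  {D}: scan cost=250, card=250
  {E}: scan cost=100, card=100
  {C}: scan cost=80, card=80
  {A}: scan cost=250, card=250
  {B}: scan cost=50, card=50
  {DE}: card=500; try (D,nl_idx)→1400, (E,hash)→1900, (E,nl_idx)→2500, (D,merge)→3150, (E,merge)→3300, (D,hash)→4200 …(+2); best=1400 via (D,nl_idx)
  {CD}: card=2500; try (C,hash)→1620, (D,merge)→2970, (C,merge)→3140, (D,nl_idx)→3220, (D,hash)→4160, (C,nl_idx)→4500 …(+2); best=1620 via (C,hash)
  {AD}: card=31250; try (D,hash)→4500, (A,hash)→4500, (D,merge)→4750, (A,merge)→4750, (D,nl_idx)→33500, (D,nl)→62750 …(+1); best=4500 via (D,hash)
  {BD}: card=1250; try (B,hash)→1100, (D,nl_idx)→1700, (D,merge)→2650, (B,merge)→2850, (D,hash)→4100, (D,nl)→12550 …(+1); best=1100 via (B,hash)
  {CDE}: card=5000; try (C,hash)→3020, (E,hash)→5520, (C,merge)→7040, (C,nl_idx)→9900, (E,nl_idx)→24120, (E,merge)→34920 …(+2); best=3020 via (C,hash)
  {ADE}: card=62500; try (A,hash)→5900, (A,merge)→8650, (E,hash)→37150, (A,nl)→126400, (E,nl_idx)→285750, (E,merge)→505300 …(+1); best=5900 via (A,hash)
  {BDE}: card=2500; try (B,hash)→2500, (E,hash)→3750, (B,merge)→6750, (E,nl_idx)→12350, (E,merge)→16900, (B,nl)→26400 …(+1); best=2500 via (B,hash)
  {ACD}: card=312500; try (A,hash)→8120, (A,merge)→36370, (C,hash)→36870, (C,merge)→505140, (C,nl_idx)→535750, (A,nl)→626620 …(+1); best=8120 via (A,hash)
  {BCD}: card=12500; try (C,hash)→3470, (B,hash)→4720, (C,merge)→16740, (C,nl_idx)→22350, (B,merge)→34470, (C,nl)→101100 …(+1); best=3470 via (C,hash)
  {ABD}: card=156250; try (A,hash)→6350, (A,merge)→18350, (B,hash)→36350, (A,nl)→313600, (B,merge)→504850, (B,nl)→1567000; best=6350 via (A,hash)
  {ACDE}: card=625000; try (A,hash)→12020, (C,hash)→69520, (A,merge)→75270, (E,hash)→322020, (C,nl_idx)→1068400, (C,merge)→1069040 …(+5); best=12020 via (A,hash)
  {BCDE}: card=25000; try (C,hash)→6120, (B,hash)→8620, (E,hash)→17370, (C,merge)→35640, (C,nl_idx)→45000, (B,merge)→73370 …(+5); best=6120 via (C,hash)
  {ABDE}: card=312500; try (A,hash)→9000, (A,merge)→37250, (B,hash)→69000, (E,hash)→164000, (A,nl)→627500, (B,merge)→1068750 …(+4); best=9000 via (A,hash)
  {ABCD}: card=1562500; try (A,hash)→19970, (C,hash)→163720, (A,merge)→193220, (B,hash)→321220, (C,nl_idx)→2662600, (C,merge)→2975740 …(+4); best=19970 via (A,hash)
  {ABCDE}: card=3125000; try (A,hash)→35120, (C,hash)→322620, (A,merge)→408370, (B,hash)→637620, (E,hash)→1583870, (C,nl_idx)→5321500 …(+8); best=35120 via (A,hash)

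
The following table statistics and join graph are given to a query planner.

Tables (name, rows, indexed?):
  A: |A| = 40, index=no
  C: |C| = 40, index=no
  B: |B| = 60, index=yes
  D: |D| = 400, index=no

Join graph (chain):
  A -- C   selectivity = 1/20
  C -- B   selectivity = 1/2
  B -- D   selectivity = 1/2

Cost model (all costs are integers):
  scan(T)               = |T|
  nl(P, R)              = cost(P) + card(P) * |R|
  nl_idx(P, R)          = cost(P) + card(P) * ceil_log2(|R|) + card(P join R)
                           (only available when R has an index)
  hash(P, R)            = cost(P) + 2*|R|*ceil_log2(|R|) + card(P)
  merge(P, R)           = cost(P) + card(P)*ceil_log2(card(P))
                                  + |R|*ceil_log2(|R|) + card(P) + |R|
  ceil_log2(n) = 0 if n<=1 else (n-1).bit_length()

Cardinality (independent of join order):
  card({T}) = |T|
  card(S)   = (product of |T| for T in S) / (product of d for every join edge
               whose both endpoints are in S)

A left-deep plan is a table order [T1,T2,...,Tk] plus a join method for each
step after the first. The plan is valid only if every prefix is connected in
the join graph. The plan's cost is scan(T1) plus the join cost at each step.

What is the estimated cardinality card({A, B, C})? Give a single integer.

Tables in S: A(40), B(60), C(40)
Edges inside S: A-C(d=20), C-B(d=2)
numerator = 40 * 60 * 40 = 96000
denominator = 20 * 2 = 40
card(S) = 96000 / 40 = 2400

2400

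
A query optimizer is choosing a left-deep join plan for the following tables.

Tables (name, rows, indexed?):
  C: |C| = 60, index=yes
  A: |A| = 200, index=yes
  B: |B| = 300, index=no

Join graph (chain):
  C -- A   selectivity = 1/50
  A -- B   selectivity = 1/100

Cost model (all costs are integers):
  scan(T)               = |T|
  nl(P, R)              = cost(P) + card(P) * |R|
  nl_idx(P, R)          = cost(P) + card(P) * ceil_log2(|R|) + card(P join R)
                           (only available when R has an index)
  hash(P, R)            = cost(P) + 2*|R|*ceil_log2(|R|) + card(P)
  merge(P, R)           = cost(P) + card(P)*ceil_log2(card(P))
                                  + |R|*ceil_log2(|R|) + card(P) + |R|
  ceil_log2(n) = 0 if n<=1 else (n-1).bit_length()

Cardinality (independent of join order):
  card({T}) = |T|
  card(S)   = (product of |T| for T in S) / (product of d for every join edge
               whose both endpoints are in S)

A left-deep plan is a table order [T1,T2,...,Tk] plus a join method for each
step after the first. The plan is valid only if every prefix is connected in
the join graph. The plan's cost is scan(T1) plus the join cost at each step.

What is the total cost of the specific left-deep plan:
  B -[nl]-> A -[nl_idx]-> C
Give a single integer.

step 1: scan B: cost=300, card=300
step 2: join A via nl
    card(P join A) = 300*200/(100) = 600
    cost = 300 + 300*200 = 60300
step 3: join C via nl_idx
    card(P join C) = 600*60/(50) = 720
    cost = 60300 + 600*6 + 720 = 64620

64620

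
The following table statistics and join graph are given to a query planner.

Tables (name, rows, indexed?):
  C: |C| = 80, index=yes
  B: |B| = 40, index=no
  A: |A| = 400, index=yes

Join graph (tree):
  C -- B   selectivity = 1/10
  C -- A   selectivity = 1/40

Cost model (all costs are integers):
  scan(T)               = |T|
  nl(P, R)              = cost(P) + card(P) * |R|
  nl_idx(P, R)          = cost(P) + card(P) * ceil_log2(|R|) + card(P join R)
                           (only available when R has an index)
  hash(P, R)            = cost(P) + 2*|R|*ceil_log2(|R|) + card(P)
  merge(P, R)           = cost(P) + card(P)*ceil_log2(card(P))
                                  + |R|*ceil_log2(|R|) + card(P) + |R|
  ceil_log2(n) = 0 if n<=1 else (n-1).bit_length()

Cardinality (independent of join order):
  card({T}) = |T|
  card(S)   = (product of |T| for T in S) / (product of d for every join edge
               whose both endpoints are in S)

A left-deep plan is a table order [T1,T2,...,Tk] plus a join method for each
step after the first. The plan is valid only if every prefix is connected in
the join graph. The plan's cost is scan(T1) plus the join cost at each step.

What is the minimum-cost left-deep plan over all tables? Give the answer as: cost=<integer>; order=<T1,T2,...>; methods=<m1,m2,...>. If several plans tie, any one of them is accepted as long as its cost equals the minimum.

cost=2880; order=C,A,B; methods=nl_idx,hash

Selinger DP (subsets sized 1..n):
  {C}: scan cost=80, card=80
  {B}: scan cost=40, card=40
  {A}: scan cost=400, card=400
  {BC}: card=320; try (C,nl_idx)→640, (B,hash)→640, (C,merge)→960, (B,merge)→1000, (C,hash)→1200, (C,nl)→3240 …(+1); best=640 via (C,nl_idx)
  {AC}: card=800; try (A,nl_idx)→1600, (C,hash)→1920, (C,nl_idx)→4000, (A,merge)→4720, (C,merge)→5040, (A,hash)→7360 …(+2); best=1600 via (A,nl_idx)
  {ABC}: card=3200; try (B,hash)→2880, (A,nl_idx)→6720, (A,merge)→7840, (A,hash)→8160, (B,merge)→10680, (B,nl)→33600 …(+1); best=2880 via (B,hash)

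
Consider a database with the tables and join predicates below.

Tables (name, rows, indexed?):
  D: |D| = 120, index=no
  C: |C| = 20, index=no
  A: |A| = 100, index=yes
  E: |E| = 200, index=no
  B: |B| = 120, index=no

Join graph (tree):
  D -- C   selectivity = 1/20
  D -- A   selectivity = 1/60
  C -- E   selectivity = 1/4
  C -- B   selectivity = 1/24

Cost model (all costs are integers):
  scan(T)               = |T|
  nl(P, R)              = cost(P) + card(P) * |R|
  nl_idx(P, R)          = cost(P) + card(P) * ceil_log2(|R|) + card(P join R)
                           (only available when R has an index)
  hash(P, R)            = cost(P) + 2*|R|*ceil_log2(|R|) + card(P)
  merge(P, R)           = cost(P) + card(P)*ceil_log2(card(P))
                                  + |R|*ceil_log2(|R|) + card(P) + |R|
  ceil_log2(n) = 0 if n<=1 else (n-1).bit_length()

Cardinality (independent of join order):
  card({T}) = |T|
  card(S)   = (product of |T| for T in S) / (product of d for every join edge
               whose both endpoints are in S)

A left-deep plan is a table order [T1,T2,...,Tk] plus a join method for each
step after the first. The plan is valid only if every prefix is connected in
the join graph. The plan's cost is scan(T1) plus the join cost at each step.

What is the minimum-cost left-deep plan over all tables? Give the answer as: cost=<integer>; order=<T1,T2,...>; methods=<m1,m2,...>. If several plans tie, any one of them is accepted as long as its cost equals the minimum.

cost=7560; order=D,C,A,B,E; methods=hash,nl_idx,hash,hash

Selinger DP (subsets sized 1..n):
  {D}: scan cost=120, card=120
  {C}: scan cost=20, card=20
  {A}: scan cost=100, card=100
  {E}: scan cost=200, card=200
  {B}: scan cost=120, card=120
  {CD}: card=120; try (C,hash)→440, (D,merge)→1100, (C,merge)→1200, (D,hash)→1720, (D,nl)→2420, (C,nl)→2520; best=440 via (C,hash)
  {AD}: card=200; try (A,nl_idx)→1160, (A,hash)→1640, (D,merge)→1860, (D,hash)→1880, (A,merge)→1880, (D,nl)→12100 …(+1); best=1160 via (A,nl_idx)
  {CE}: card=1000; try (C,hash)→600, (E,merge)→1940, (C,merge)→2120, (E,hash)→3240, (E,nl)→4020, (C,nl)→4200; best=600 via (C,hash)
  {BC}: card=100; try (C,hash)→440, (B,merge)→1100, (C,merge)→1200, (B,hash)→1720, (B,nl)→2420, (C,nl)→2520; best=440 via (C,hash)
  {ACD}: card=200; try (A,nl_idx)→1480, (C,hash)→1560, (A,hash)→1960, (A,merge)→2200, (C,merge)→3080, (C,nl)→5160 …(+1); best=1480 via (A,nl_idx)
  {CDE}: card=6000; try (E,merge)→3200, (D,hash)→3280, (E,hash)→3760, (D,merge)→12560, (E,nl)→24440, (D,nl)→120600; best=3200 via (E,merge)
  {BCD}: card=600; try (D,merge)→2200, (D,hash)→2220, (B,hash)→2240, (B,merge)→2360, (D,nl)→12440, (B,nl)→14840; best=2200 via (D,merge)
  {BCE}: card=5000; try (E,merge)→3040, (B,hash)→3280, (E,hash)→3740, (B,merge)→12560, (E,nl)→20440, (B,nl)→120600; best=3040 via (E,merge)
  {ACDE}: card=10000; try (E,hash)→4880, (E,merge)→5080, (A,hash)→10600, (E,nl)→41480, (A,nl_idx)→55200, (A,merge)→88000 …(+1); best=4880 via (E,hash)
  {ABCD}: card=1000; try (B,hash)→3360, (A,hash)→4200, (B,merge)→4240, (A,nl_idx)→7400, (A,merge)→9600, (B,nl)→25480 …(+1); best=3360 via (B,hash)
  {BCDE}: card=30000; try (E,hash)→6000, (D,hash)→9720, (E,merge)→10600, (B,hash)→10880, (D,merge)→74000, (B,merge)→88160 …(+3); best=6000 via (E,hash)
  {ABCDE}: card=50000; try (E,hash)→7560, (E,merge)→16160, (B,hash)→16560, (A,hash)→37400, (B,merge)→155840, (E,nl)→203360 …(+4); best=7560 via (E,hash)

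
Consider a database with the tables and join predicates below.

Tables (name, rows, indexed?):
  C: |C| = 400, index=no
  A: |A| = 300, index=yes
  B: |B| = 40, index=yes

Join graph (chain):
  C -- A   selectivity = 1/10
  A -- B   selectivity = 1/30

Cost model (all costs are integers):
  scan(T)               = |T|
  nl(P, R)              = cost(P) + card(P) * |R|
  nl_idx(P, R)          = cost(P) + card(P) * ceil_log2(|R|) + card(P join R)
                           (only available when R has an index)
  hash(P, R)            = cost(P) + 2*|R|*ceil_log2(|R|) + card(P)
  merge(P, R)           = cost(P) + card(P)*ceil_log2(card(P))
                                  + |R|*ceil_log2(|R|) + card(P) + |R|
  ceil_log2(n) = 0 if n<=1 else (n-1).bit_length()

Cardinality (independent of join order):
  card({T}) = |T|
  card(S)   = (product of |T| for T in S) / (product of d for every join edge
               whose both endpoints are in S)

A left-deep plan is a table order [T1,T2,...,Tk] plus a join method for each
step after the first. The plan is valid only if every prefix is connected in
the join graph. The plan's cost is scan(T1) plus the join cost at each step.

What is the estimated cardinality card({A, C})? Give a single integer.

Tables in S: A(300), C(400)
Edges inside S: C-A(d=10)
numerator = 300 * 400 = 120000
denominator = 10 = 10
card(S) = 120000 / 10 = 12000

12000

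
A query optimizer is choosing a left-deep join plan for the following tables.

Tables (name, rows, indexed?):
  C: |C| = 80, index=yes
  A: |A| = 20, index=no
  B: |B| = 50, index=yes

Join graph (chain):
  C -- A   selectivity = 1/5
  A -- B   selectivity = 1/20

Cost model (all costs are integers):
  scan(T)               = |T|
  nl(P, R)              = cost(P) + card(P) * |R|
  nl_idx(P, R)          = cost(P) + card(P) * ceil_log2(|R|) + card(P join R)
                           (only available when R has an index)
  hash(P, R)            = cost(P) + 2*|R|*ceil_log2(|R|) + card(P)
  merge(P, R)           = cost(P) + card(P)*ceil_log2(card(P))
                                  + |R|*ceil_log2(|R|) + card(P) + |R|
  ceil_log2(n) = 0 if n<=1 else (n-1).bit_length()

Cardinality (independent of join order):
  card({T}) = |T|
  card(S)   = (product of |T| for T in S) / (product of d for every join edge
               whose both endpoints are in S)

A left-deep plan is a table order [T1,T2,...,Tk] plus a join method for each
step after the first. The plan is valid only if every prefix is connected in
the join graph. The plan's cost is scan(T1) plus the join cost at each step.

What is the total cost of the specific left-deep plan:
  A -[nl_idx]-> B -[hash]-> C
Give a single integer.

step 1: scan A: cost=20, card=20
step 2: join B via nl_idx
    card(P join B) = 20*50/(20) = 50
    cost = 20 + 20*6 + 50 = 190
step 3: join C via hash
    card(P join C) = 50*80/(5) = 800
    cost = 190 + 2*80*7 + 50 = 1360

1360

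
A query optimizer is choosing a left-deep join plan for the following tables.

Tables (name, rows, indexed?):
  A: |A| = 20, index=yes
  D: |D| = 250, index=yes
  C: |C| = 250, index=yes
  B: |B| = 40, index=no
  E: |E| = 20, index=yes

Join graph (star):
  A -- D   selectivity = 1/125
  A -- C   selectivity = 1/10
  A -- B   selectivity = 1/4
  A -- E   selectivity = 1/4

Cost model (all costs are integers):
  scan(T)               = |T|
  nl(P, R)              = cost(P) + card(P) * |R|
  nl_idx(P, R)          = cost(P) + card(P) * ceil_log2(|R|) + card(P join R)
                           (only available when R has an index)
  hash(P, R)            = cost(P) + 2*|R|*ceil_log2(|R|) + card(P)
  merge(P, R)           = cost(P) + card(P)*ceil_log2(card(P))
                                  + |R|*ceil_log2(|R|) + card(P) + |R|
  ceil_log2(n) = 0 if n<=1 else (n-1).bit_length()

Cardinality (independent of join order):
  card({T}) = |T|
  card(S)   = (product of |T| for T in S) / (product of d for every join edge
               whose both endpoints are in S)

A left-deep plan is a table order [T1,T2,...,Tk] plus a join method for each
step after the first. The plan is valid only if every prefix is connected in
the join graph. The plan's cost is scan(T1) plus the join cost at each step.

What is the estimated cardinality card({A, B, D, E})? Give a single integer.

2000

Tables in S: A(20), B(40), D(250), E(20)
Edges inside S: A-D(d=125), A-B(d=4), A-E(d=4)
numerator = 20 * 40 * 250 * 20 = 4000000
denominator = 125 * 4 * 4 = 2000
card(S) = 4000000 / 2000 = 2000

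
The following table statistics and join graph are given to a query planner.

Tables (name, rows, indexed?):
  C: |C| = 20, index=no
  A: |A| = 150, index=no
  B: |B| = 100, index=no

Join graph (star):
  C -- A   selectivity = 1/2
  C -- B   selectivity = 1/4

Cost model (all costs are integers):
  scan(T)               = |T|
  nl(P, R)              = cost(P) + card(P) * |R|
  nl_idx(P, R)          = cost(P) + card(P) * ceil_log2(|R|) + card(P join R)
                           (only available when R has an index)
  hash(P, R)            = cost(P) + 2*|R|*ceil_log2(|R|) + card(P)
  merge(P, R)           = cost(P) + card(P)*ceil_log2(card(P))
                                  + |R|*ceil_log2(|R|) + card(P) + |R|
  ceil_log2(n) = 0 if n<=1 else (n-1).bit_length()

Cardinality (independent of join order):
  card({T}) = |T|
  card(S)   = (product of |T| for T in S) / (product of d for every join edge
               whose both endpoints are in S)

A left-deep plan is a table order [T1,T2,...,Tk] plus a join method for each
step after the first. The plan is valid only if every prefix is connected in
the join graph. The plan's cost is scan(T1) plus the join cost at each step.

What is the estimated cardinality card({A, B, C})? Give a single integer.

37500

Tables in S: A(150), B(100), C(20)
Edges inside S: C-A(d=2), C-B(d=4)
numerator = 150 * 100 * 20 = 300000
denominator = 2 * 4 = 8
card(S) = 300000 / 8 = 37500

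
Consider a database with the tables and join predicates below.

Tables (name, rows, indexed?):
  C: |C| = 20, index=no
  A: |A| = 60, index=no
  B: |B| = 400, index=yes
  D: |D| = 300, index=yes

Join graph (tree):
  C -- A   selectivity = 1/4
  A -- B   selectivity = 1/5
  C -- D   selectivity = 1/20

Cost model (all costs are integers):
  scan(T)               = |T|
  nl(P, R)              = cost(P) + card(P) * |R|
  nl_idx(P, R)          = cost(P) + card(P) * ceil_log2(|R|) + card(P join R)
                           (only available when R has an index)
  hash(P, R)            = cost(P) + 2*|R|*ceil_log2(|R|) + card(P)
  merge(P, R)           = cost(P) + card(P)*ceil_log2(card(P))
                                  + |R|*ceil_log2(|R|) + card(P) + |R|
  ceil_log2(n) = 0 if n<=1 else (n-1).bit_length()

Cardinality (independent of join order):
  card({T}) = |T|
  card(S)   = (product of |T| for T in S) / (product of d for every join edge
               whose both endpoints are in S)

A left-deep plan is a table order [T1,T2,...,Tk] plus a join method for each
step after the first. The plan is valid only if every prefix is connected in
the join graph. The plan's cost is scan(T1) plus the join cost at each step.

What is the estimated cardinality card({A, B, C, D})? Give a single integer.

Tables in S: A(60), B(400), C(20), D(300)
Edges inside S: C-A(d=4), A-B(d=5), C-D(d=20)
numerator = 60 * 400 * 20 * 300 = 144000000
denominator = 4 * 5 * 20 = 400
card(S) = 144000000 / 400 = 360000

360000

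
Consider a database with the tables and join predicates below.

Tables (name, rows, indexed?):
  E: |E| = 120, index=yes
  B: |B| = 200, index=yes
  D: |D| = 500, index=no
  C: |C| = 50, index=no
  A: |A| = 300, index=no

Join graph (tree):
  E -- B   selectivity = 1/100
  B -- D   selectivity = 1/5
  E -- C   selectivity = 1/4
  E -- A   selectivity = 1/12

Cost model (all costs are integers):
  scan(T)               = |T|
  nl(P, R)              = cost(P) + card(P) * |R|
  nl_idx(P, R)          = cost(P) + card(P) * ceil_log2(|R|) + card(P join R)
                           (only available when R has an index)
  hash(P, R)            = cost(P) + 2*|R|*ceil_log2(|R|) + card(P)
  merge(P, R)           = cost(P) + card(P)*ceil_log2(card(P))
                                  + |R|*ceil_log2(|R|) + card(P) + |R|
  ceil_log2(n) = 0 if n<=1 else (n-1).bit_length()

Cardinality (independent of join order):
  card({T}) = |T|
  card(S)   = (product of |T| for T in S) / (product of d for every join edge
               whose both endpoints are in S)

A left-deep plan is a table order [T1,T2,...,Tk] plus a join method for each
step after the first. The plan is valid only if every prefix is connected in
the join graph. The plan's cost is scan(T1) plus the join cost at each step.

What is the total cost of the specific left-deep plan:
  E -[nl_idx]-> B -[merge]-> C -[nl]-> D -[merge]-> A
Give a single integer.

step 1: scan E: cost=120, card=120
step 2: join B via nl_idx
    card(P join B) = 120*200/(100) = 240
    cost = 120 + 120*8 + 240 = 1320
step 3: join C via merge
    card(P join C) = 240*50/(4) = 3000
    cost = 1320 + 240*8 + 50*6 + 240 + 50 = 3830
step 4: join D via nl
    card(P join D) = 3000*500/(5) = 300000
    cost = 3830 + 3000*500 = 1503830
step 5: join A via merge
    card(P join A) = 300000*300/(12) = 7500000
    cost = 1503830 + 300000*19 + 300*9 + 300000 + 300 = 7506830

7506830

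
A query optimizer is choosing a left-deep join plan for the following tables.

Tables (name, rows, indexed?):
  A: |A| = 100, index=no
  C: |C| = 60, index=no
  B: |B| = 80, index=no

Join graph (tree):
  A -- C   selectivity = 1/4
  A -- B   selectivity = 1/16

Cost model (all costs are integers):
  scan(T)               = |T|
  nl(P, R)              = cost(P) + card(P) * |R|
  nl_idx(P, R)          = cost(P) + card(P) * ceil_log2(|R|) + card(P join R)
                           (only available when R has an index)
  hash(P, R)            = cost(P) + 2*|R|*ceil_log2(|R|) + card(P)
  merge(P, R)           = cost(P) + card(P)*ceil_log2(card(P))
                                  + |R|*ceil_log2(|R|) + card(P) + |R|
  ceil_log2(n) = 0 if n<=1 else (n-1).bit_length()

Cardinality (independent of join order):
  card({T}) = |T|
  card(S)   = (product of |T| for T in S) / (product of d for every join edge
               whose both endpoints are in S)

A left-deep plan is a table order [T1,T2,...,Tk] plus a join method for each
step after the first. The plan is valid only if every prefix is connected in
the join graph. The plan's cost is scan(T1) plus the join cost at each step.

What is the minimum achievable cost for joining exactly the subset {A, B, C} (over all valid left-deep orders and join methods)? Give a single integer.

Selinger DP over subsets of {A,B,C}:
  {A}: scan cost=100, card=100
  {C}: scan cost=60, card=60
  {B}: scan cost=80, card=80
  {AC}: card=1500; try (C,hash)→920, (A,merge)→1280, (C,merge)→1320, (A,hash)→1520, (A,nl)→6060, (C,nl)→6100; best=920 via (C,hash)
  {AB}: card=500; try (B,hash)→1320, (A,merge)→1520, (B,merge)→1540, (A,hash)→1560, (A,nl)→8080, (B,nl)→8100; best=1320 via (B,hash)
  {ABC}: card=7500; try (C,hash)→2540, (B,hash)→3540, (C,merge)→6740, (B,merge)→19560, (C,nl)→31320, (B,nl)→120920; best=2540 via (C,hash)

2540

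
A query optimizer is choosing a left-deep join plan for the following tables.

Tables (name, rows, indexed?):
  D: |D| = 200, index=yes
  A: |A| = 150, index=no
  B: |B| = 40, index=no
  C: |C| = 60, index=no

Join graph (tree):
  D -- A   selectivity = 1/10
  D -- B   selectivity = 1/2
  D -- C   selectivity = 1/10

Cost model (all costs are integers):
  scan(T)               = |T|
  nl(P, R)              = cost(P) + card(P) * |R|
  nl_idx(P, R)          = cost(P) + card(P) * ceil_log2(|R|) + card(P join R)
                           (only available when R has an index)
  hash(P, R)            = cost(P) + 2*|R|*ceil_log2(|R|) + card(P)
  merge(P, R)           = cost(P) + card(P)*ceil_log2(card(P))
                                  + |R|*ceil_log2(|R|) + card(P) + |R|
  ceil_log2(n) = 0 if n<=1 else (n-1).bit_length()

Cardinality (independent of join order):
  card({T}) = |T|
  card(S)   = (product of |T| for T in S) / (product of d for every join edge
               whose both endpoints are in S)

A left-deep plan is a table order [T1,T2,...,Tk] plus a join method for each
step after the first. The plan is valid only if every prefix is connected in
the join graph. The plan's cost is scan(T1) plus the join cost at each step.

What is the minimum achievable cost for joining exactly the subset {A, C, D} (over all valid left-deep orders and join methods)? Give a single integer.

Selinger DP over subsets of {A,C,D}:
  {D}: scan cost=200, card=200
  {A}: scan cost=150, card=150
  {C}: scan cost=60, card=60
  {AD}: card=3000; try (A,hash)→2800, (D,merge)→3300, (A,merge)→3350, (D,hash)→3500, (D,nl_idx)→4350, (D,nl)→30150 …(+1); best=2800 via (A,hash)
  {CD}: card=1200; try (C,hash)→1120, (D,nl_idx)→1740, (D,merge)→2280, (C,merge)→2420, (D,hash)→3320, (D,nl)→12060 …(+1); best=1120 via (C,hash)
  {ACD}: card=18000; try (A,hash)→4720, (C,hash)→6520, (A,merge)→16870, (C,merge)→42220, (A,nl)→181120, (C,nl)→182800; best=4720 via (A,hash)

4720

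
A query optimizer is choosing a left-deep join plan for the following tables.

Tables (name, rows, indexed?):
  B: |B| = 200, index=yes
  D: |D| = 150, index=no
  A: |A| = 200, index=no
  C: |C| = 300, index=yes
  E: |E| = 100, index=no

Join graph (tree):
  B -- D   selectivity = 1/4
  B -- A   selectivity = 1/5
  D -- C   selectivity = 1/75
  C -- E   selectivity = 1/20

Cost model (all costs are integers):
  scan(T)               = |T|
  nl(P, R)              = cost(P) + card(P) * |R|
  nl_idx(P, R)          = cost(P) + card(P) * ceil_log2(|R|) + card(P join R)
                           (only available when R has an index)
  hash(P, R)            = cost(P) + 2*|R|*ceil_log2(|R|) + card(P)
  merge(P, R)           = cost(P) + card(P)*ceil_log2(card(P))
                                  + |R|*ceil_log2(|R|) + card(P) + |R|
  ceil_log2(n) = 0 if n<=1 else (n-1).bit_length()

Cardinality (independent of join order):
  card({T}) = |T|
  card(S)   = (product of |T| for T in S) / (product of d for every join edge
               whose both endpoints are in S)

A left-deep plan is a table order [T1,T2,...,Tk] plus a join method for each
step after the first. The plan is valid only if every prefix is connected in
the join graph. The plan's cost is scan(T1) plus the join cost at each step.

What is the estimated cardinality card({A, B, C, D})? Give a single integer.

1200000

Tables in S: A(200), B(200), C(300), D(150)
Edges inside S: B-D(d=4), B-A(d=5), D-C(d=75)
numerator = 200 * 200 * 300 * 150 = 1800000000
denominator = 4 * 5 * 75 = 1500
card(S) = 1800000000 / 1500 = 1200000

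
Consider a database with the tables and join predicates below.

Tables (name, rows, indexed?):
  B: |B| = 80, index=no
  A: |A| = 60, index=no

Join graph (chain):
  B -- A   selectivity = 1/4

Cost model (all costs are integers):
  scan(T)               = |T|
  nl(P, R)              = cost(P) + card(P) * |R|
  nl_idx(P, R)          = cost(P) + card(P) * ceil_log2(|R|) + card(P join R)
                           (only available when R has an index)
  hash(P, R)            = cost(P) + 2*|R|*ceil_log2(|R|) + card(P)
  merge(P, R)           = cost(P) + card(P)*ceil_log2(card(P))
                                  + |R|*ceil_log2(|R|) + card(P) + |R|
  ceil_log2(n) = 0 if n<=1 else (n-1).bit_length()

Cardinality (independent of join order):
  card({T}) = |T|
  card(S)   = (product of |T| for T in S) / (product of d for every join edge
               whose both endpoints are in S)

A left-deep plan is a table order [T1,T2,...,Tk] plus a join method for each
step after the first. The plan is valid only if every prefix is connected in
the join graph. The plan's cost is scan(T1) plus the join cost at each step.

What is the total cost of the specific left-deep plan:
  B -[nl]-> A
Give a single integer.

step 1: scan B: cost=80, card=80
step 2: join A via nl
    card(P join A) = 80*60/(4) = 1200
    cost = 80 + 80*60 = 4880

4880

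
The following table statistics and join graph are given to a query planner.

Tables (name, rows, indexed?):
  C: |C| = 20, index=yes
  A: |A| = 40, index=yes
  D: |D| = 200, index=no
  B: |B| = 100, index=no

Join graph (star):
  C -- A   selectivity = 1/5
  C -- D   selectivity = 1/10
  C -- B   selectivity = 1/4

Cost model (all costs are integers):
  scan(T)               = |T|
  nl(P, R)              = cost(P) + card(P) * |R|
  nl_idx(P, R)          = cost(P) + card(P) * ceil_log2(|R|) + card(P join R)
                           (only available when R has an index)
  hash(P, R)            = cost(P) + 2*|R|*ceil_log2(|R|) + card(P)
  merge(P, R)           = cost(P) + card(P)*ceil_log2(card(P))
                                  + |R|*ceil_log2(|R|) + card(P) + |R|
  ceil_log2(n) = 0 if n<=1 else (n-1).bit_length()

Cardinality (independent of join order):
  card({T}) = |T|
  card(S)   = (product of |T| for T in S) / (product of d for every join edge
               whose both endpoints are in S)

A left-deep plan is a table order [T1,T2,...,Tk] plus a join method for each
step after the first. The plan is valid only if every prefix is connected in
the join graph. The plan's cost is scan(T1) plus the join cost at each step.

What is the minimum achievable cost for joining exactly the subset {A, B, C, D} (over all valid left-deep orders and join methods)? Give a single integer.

6080

Selinger DP over subsets of {A,B,C,D}:
  {C}: scan cost=20, card=20
  {A}: scan cost=40, card=40
  {D}: scan cost=200, card=200
  {B}: scan cost=100, card=100
  {AC}: card=160; try (C,hash)→280, (A,nl_idx)→300, (C,nl_idx)→400, (A,merge)→420, (C,merge)→440, (A,hash)→520 …(+2); best=280 via (C,hash)
  {CD}: card=400; try (C,hash)→600, (C,nl_idx)→1600, (D,merge)→1940, (C,merge)→2120, (D,hash)→3240, (D,nl)→4020 …(+1); best=600 via (C,hash)
  {BC}: card=500; try (C,hash)→400, (B,merge)→940, (C,merge)→1020, (C,nl_idx)→1100, (B,hash)→1440, (B,nl)→2020 …(+1); best=400 via (C,hash)
  {ACD}: card=3200; try (A,hash)→1480, (D,merge)→3520, (D,hash)→3640, (A,merge)→4880, (A,nl_idx)→6200, (A,nl)→16600 …(+1); best=1480 via (A,hash)
  {ABC}: card=4000; try (A,hash)→1380, (B,hash)→1840, (B,merge)→2520, (A,merge)→5680, (A,nl_idx)→7400, (B,nl)→16280 …(+1); best=1380 via (A,hash)
  {BCD}: card=10000; try (B,hash)→2400, (D,hash)→4100, (B,merge)→5400, (D,merge)→7200, (B,nl)→40600, (D,nl)→100400; best=2400 via (B,hash)
  {ABCD}: card=80000; try (B,hash)→6080, (D,hash)→8580, (A,hash)→12880, (B,merge)→43880, (D,merge)→55180, (A,nl_idx)→142400 …(+4); best=6080 via (B,hash)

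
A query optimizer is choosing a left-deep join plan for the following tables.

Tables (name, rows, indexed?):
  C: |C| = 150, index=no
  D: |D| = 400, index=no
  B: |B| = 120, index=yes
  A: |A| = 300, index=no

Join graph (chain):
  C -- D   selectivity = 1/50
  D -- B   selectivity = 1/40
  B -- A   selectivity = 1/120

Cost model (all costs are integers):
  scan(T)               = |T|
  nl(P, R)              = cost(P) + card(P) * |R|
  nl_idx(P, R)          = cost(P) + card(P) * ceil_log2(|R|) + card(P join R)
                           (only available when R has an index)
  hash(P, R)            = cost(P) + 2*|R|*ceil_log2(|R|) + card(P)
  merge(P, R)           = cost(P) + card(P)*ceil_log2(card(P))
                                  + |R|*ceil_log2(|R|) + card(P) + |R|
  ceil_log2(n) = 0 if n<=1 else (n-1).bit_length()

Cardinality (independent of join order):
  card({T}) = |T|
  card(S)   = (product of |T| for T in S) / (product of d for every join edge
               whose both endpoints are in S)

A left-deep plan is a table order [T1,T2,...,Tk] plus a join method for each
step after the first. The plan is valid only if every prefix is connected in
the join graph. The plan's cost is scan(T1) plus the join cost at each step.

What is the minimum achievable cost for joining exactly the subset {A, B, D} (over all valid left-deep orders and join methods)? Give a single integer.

9080

Selinger DP over subsets of {A,B,D}:
  {D}: scan cost=400, card=400
  {B}: scan cost=120, card=120
  {A}: scan cost=300, card=300
  {BD}: card=1200; try (B,hash)→2480, (B,nl_idx)→4400, (D,merge)→5080, (B,merge)→5360, (D,hash)→7440, (D,nl)→48120 …(+1); best=2480 via (B,hash)
  {AB}: card=300; try (B,hash)→2280, (B,nl_idx)→2700, (A,merge)→4080, (B,merge)→4260, (A,hash)→5640, (A,nl)→36120 …(+1); best=2280 via (B,hash)
  {ABD}: card=3000; try (A,hash)→9080, (D,merge)→9280, (D,hash)→9780, (A,merge)→19880, (D,nl)→122280, (A,nl)→362480; best=9080 via (A,hash)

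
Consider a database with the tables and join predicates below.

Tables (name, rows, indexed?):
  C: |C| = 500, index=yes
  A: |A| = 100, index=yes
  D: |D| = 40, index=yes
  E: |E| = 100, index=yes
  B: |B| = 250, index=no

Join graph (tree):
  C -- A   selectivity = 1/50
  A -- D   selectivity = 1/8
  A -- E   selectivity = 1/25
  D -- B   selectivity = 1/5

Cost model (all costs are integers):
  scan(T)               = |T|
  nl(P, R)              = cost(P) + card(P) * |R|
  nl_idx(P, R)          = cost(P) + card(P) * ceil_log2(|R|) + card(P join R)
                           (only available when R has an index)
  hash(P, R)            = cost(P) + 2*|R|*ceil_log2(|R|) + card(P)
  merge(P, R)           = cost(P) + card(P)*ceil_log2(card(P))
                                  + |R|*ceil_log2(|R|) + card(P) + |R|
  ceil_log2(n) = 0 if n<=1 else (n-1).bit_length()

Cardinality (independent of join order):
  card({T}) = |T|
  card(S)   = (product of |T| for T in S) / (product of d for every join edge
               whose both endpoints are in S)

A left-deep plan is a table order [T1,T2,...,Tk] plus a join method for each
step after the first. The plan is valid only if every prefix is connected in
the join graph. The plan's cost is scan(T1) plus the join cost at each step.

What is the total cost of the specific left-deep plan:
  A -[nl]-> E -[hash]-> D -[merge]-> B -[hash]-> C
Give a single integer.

146230

step 1: scan A: cost=100, card=100
step 2: join E via nl
    card(P join E) = 100*100/(25) = 400
    cost = 100 + 100*100 = 10100
step 3: join D via hash
    card(P join D) = 400*40/(8) = 2000
    cost = 10100 + 2*40*6 + 400 = 10980
step 4: join B via merge
    card(P join B) = 2000*250/(5) = 100000
    cost = 10980 + 2000*11 + 250*8 + 2000 + 250 = 37230
step 5: join C via hash
    card(P join C) = 100000*500/(50) = 1000000
    cost = 37230 + 2*500*9 + 100000 = 146230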